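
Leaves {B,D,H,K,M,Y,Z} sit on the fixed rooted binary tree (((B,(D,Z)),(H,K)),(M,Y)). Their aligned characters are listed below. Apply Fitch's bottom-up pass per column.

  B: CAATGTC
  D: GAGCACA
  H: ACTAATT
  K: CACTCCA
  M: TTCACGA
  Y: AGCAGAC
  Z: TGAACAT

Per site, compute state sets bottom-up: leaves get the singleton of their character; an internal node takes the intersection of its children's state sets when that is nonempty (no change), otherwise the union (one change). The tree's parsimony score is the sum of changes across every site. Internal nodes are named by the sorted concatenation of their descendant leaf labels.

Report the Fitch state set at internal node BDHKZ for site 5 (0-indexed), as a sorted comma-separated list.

[col 0] DZ: children D:{G}, Z:{T} ∪→ {G,T}; cost 1
[col 0] BDZ: children B:{C}, DZ:{G,T} ∪→ {C,G,T}; cost 1
[col 0] HK: children H:{A}, K:{C} ∪→ {A,C}; cost 1
[col 0] BDHKZ: children BDZ:{C,G,T}, HK:{A,C} ∩→ {C}; cost 0
[col 0] MY: children M:{T}, Y:{A} ∪→ {A,T}; cost 1
[col 0] BDHKMYZ: children BDHKZ:{C}, MY:{A,T} ∪→ {A,C,T}; cost 1
[col 1] DZ: children D:{A}, Z:{G} ∪→ {A,G}; cost 1
[col 1] BDZ: children B:{A}, DZ:{A,G} ∩→ {A}; cost 0
[col 1] HK: children H:{C}, K:{A} ∪→ {A,C}; cost 1
[col 1] BDHKZ: children BDZ:{A}, HK:{A,C} ∩→ {A}; cost 0
[col 1] MY: children M:{T}, Y:{G} ∪→ {G,T}; cost 1
[col 1] BDHKMYZ: children BDHKZ:{A}, MY:{G,T} ∪→ {A,G,T}; cost 1
[col 2] DZ: children D:{G}, Z:{A} ∪→ {A,G}; cost 1
[col 2] BDZ: children B:{A}, DZ:{A,G} ∩→ {A}; cost 0
[col 2] HK: children H:{T}, K:{C} ∪→ {C,T}; cost 1
[col 2] BDHKZ: children BDZ:{A}, HK:{C,T} ∪→ {A,C,T}; cost 1
[col 2] MY: children M:{C}, Y:{C} ∩→ {C}; cost 0
[col 2] BDHKMYZ: children BDHKZ:{A,C,T}, MY:{C} ∩→ {C}; cost 0
[col 3] DZ: children D:{C}, Z:{A} ∪→ {A,C}; cost 1
[col 3] BDZ: children B:{T}, DZ:{A,C} ∪→ {A,C,T}; cost 1
[col 3] HK: children H:{A}, K:{T} ∪→ {A,T}; cost 1
[col 3] BDHKZ: children BDZ:{A,C,T}, HK:{A,T} ∩→ {A,T}; cost 0
[col 3] MY: children M:{A}, Y:{A} ∩→ {A}; cost 0
[col 3] BDHKMYZ: children BDHKZ:{A,T}, MY:{A} ∩→ {A}; cost 0
[col 4] DZ: children D:{A}, Z:{C} ∪→ {A,C}; cost 1
[col 4] BDZ: children B:{G}, DZ:{A,C} ∪→ {A,C,G}; cost 1
[col 4] HK: children H:{A}, K:{C} ∪→ {A,C}; cost 1
[col 4] BDHKZ: children BDZ:{A,C,G}, HK:{A,C} ∩→ {A,C}; cost 0
[col 4] MY: children M:{C}, Y:{G} ∪→ {C,G}; cost 1
[col 4] BDHKMYZ: children BDHKZ:{A,C}, MY:{C,G} ∩→ {C}; cost 0
[col 5] DZ: children D:{C}, Z:{A} ∪→ {A,C}; cost 1
[col 5] BDZ: children B:{T}, DZ:{A,C} ∪→ {A,C,T}; cost 1
[col 5] HK: children H:{T}, K:{C} ∪→ {C,T}; cost 1
[col 5] BDHKZ: children BDZ:{A,C,T}, HK:{C,T} ∩→ {C,T}; cost 0
[col 5] MY: children M:{G}, Y:{A} ∪→ {A,G}; cost 1
[col 5] BDHKMYZ: children BDHKZ:{C,T}, MY:{A,G} ∪→ {A,C,G,T}; cost 1
[col 6] DZ: children D:{A}, Z:{T} ∪→ {A,T}; cost 1
[col 6] BDZ: children B:{C}, DZ:{A,T} ∪→ {A,C,T}; cost 1
[col 6] HK: children H:{T}, K:{A} ∪→ {A,T}; cost 1
[col 6] BDHKZ: children BDZ:{A,C,T}, HK:{A,T} ∩→ {A,T}; cost 0
[col 6] MY: children M:{A}, Y:{C} ∪→ {A,C}; cost 1
[col 6] BDHKMYZ: children BDHKZ:{A,T}, MY:{A,C} ∩→ {A}; cost 0
per-site changes: [5, 4, 3, 3, 4, 5, 4]; total = 28

C,T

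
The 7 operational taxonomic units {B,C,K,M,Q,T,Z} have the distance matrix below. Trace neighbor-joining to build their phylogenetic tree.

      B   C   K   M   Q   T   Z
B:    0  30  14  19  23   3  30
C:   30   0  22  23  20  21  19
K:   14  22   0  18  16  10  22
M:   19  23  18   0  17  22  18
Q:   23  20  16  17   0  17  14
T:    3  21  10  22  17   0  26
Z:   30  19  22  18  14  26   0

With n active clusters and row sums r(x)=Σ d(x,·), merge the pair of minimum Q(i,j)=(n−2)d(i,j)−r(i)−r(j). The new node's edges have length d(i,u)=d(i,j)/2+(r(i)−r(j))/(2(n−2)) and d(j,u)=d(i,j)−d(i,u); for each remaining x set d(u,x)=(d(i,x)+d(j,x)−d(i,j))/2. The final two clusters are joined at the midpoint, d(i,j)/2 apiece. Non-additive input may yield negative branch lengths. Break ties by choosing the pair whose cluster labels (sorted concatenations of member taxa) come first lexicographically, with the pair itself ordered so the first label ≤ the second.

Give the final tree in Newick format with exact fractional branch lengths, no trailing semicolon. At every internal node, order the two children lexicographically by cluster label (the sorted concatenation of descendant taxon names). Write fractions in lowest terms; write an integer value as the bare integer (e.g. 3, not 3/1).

iteration 1: select B,T (d=3, Q=-203); attach at lengths (7/2, -1/2); label the merged cluster BT
  updated: d(BT,C)=24, d(BT,K)=21/2, d(BT,M)=19, d(BT,Q)=37/2, d(BT,Z)=53/2
iteration 2: select BT,K (d=21/2, Q=-145); attach at lengths (13/2, 4); label the merged cluster BKT
  updated: d(BKT,C)=71/4, d(BKT,M)=53/4, d(BKT,Q)=12, d(BKT,Z)=19
iteration 3: select BKT,M (d=53/4, Q=-187/2); attach at lengths (61/12, 49/6); label the merged cluster BKMT
  updated: d(BKMT,C)=55/4, d(BKMT,Q)=63/8, d(BKMT,Z)=95/8
iteration 4: select BKMT,Q (d=63/8, Q=-477/8); attach at lengths (59/32, 193/32); label the merged cluster BKMQT
  updated: d(BKMQT,C)=207/16, d(BKMQT,Z)=9
iteration 5: select BKMQT,C (d=207/16, Q=-655/16); attach at lengths (47/32, 367/32); label the merged cluster BCKMQT
  updated: d(BCKMQT,Z)=241/32
iteration 6: select BCKMQT,Z (d=241/32); attach at lengths (241/64, 241/64); label the merged cluster BCKMQTZ
final tree: ((((((B:7/2,T:-1/2):13/2,K:4):61/12,M:49/6):59/32,Q:193/32):47/32,C:367/32):241/64,Z:241/64)
total length: 1763/32

((((((B:7/2,T:-1/2):13/2,K:4):61/12,M:49/6):59/32,Q:193/32):47/32,C:367/32):241/64,Z:241/64)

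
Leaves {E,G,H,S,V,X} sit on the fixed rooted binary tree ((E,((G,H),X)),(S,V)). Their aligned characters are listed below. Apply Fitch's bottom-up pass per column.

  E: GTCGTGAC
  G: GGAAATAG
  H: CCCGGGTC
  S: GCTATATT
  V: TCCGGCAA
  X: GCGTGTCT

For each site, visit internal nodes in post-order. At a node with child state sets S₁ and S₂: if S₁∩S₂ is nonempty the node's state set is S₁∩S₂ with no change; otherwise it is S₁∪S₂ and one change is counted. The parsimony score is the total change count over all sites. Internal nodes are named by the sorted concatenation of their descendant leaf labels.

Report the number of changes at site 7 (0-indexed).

site 0, node GH: G={G} ∪ H={C} → {C,G} (+1)
site 0, node GHX: GH={C,G} ∩ X={G} → {G} (+0)
site 0, node EGHX: E={G} ∩ GHX={G} → {G} (+0)
site 0, node SV: S={G} ∪ V={T} → {G,T} (+1)
site 0, node EGHSVX: EGHX={G} ∩ SV={G,T} → {G} (+0)
site 1, node GH: G={G} ∪ H={C} → {C,G} (+1)
site 1, node GHX: GH={C,G} ∩ X={C} → {C} (+0)
site 1, node EGHX: E={T} ∪ GHX={C} → {C,T} (+1)
site 1, node SV: S={C} ∩ V={C} → {C} (+0)
site 1, node EGHSVX: EGHX={C,T} ∩ SV={C} → {C} (+0)
site 2, node GH: G={A} ∪ H={C} → {A,C} (+1)
site 2, node GHX: GH={A,C} ∪ X={G} → {A,C,G} (+1)
site 2, node EGHX: E={C} ∩ GHX={A,C,G} → {C} (+0)
site 2, node SV: S={T} ∪ V={C} → {C,T} (+1)
site 2, node EGHSVX: EGHX={C} ∩ SV={C,T} → {C} (+0)
site 3, node GH: G={A} ∪ H={G} → {A,G} (+1)
site 3, node GHX: GH={A,G} ∪ X={T} → {A,G,T} (+1)
site 3, node EGHX: E={G} ∩ GHX={A,G,T} → {G} (+0)
site 3, node SV: S={A} ∪ V={G} → {A,G} (+1)
site 3, node EGHSVX: EGHX={G} ∩ SV={A,G} → {G} (+0)
site 4, node GH: G={A} ∪ H={G} → {A,G} (+1)
site 4, node GHX: GH={A,G} ∩ X={G} → {G} (+0)
site 4, node EGHX: E={T} ∪ GHX={G} → {G,T} (+1)
site 4, node SV: S={T} ∪ V={G} → {G,T} (+1)
site 4, node EGHSVX: EGHX={G,T} ∩ SV={G,T} → {G,T} (+0)
site 5, node GH: G={T} ∪ H={G} → {G,T} (+1)
site 5, node GHX: GH={G,T} ∩ X={T} → {T} (+0)
site 5, node EGHX: E={G} ∪ GHX={T} → {G,T} (+1)
site 5, node SV: S={A} ∪ V={C} → {A,C} (+1)
site 5, node EGHSVX: EGHX={G,T} ∪ SV={A,C} → {A,C,G,T} (+1)
site 6, node GH: G={A} ∪ H={T} → {A,T} (+1)
site 6, node GHX: GH={A,T} ∪ X={C} → {A,C,T} (+1)
site 6, node EGHX: E={A} ∩ GHX={A,C,T} → {A} (+0)
site 6, node SV: S={T} ∪ V={A} → {A,T} (+1)
site 6, node EGHSVX: EGHX={A} ∩ SV={A,T} → {A} (+0)
site 7, node GH: G={G} ∪ H={C} → {C,G} (+1)
site 7, node GHX: GH={C,G} ∪ X={T} → {C,G,T} (+1)
site 7, node EGHX: E={C} ∩ GHX={C,G,T} → {C} (+0)
site 7, node SV: S={T} ∪ V={A} → {A,T} (+1)
site 7, node EGHSVX: EGHX={C} ∪ SV={A,T} → {A,C,T} (+1)
per-site changes: [2, 2, 3, 3, 3, 4, 3, 4]; total = 24

4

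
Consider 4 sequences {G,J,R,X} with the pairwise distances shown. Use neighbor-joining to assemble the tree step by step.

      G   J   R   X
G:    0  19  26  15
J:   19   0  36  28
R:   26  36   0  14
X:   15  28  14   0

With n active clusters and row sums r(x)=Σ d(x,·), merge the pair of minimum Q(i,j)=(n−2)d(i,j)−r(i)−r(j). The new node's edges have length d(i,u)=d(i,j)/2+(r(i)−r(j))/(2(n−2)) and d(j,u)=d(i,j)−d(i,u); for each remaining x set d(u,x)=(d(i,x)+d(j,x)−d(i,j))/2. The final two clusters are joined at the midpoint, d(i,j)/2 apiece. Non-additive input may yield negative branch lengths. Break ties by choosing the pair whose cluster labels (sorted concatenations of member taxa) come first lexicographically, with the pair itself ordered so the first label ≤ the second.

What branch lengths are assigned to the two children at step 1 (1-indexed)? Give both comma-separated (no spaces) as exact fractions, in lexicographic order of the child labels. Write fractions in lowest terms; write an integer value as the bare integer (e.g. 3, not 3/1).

step 1: merge (G,J) at d=19, Q=-105; branch lengths G→15/4, J→61/4; new cluster GJ
  updated: d(GJ,R)=43/2, d(GJ,X)=12
step 2: merge (GJ,R) at d=43/2, Q=-95/2; branch lengths GJ→39/4, R→47/4; new cluster GJR
  updated: d(GJR,X)=9/4
step 3: merge (GJR,X) at d=9/4; branch lengths GJR→9/8, X→9/8; new cluster GJRX
final tree: (((G:15/4,J:61/4):39/4,R:47/4):9/8,X:9/8)
total length: 171/4

15/4,61/4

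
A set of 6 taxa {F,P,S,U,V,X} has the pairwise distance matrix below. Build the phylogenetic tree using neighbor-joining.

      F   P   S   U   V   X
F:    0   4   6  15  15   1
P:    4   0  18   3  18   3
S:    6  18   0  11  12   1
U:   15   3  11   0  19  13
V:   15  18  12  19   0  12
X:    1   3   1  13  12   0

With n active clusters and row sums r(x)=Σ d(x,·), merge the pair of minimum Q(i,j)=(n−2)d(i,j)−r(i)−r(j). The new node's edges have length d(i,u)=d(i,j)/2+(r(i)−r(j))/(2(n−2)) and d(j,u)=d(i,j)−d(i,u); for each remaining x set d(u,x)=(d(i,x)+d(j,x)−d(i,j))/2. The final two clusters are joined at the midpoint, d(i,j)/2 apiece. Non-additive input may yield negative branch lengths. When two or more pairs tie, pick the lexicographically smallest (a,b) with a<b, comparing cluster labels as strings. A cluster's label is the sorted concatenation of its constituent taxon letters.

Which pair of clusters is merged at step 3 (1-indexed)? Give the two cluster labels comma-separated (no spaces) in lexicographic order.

iteration 1: select P,U (d=3, Q=-95); attach at lengths (-3/8, 27/8); label the merged cluster PU
  updated: d(F,PU)=8, d(PU,S)=13, d(PU,V)=17, d(PU,X)=13/2
iteration 2: select S,V (d=12, Q=-52); attach at lengths (2, 10); label the merged cluster SV
  updated: d(F,SV)=9/2, d(PU,SV)=9, d(SV,X)=1/2
iteration 3: select F,PU (d=8, Q=-21); attach at lengths (3/2, 13/2); label the merged cluster FPU
  updated: d(FPU,SV)=11/4, d(FPU,X)=-1/4
iteration 4: select FPU,SV (d=11/4, Q=-3); attach at lengths (1, 7/4); label the merged cluster FPSUV
  updated: d(FPSUV,X)=-5/4
iteration 5: select FPSUV,X (d=-5/4); attach at lengths (-5/8, -5/8); label the merged cluster FPSUVX
final tree: (((F:3/2,(P:-3/8,U:27/8):13/2):1,(S:2,V:10):7/4):-5/8,X:-5/8)
total length: 49/2

F,PU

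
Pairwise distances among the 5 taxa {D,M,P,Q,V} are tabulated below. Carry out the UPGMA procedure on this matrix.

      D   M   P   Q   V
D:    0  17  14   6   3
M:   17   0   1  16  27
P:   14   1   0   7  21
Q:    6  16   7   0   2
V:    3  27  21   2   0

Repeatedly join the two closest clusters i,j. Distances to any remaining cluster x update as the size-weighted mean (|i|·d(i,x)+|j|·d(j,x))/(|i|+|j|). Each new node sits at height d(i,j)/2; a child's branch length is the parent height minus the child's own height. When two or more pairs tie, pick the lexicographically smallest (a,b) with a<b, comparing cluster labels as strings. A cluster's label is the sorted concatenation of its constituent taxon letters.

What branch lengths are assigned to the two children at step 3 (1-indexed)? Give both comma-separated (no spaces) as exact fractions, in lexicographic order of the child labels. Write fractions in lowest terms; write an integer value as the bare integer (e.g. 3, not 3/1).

9/4,5/4

1. join M+P (d=1) ⇒ MP; edges |M|=1/2, |P|=1/2
  updated: d(D,MP)=31/2, d(MP,Q)=23/2, d(MP,V)=24
2. join Q+V (d=2) ⇒ QV; edges |Q|=1, |V|=1
  updated: d(D,QV)=9/2, d(MP,QV)=71/4
3. join D+QV (d=9/2) ⇒ DQV; edges |D|=9/4, |QV|=5/4
  updated: d(DQV,MP)=17
4. join DQV+MP (d=17) ⇒ DMPQV; edges |DQV|=25/4, |MP|=8
final tree: ((D:9/4,(Q:1,V:1):5/4):25/4,(M:1/2,P:1/2):8)
total length: 83/4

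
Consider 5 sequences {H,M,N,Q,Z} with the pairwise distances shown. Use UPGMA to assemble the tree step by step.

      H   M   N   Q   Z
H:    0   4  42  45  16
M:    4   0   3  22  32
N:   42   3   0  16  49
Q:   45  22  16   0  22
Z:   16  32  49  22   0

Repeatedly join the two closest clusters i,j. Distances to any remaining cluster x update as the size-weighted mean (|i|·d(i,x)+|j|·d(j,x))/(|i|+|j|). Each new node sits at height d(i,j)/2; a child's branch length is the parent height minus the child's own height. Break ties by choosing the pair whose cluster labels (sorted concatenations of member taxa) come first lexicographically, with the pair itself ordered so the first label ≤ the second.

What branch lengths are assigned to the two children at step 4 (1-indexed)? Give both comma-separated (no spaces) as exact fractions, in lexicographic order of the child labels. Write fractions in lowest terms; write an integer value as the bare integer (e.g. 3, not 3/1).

49/6,20/3

step 1: merge (M,N) at d=3; branch lengths M→3/2, N→3/2; new cluster MN
  updated: d(H,MN)=23, d(MN,Q)=19, d(MN,Z)=81/2
step 2: merge (H,Z) at d=16; branch lengths H→8, Z→8; new cluster HZ
  updated: d(HZ,MN)=127/4, d(HZ,Q)=67/2
step 3: merge (MN,Q) at d=19; branch lengths MN→8, Q→19/2; new cluster MNQ
  updated: d(HZ,MNQ)=97/3
step 4: merge (HZ,MNQ) at d=97/3; branch lengths HZ→49/6, MNQ→20/3; new cluster HMNQZ
final tree: ((H:8,Z:8):49/6,((M:3/2,N:3/2):8,Q:19/2):20/3)
total length: 154/3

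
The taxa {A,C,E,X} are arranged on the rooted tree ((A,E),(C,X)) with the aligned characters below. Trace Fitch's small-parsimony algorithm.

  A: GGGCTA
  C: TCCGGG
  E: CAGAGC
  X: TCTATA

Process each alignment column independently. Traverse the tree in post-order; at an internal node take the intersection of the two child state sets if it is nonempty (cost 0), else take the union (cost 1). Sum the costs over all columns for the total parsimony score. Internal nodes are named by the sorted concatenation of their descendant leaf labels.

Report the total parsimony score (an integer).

AE@0: {G} ∪ {C} = {C,G} (union, +1)
CX@0: {T} ∩ {T} = {T} (intersection, +0)
ACEX@0: {C,G} ∪ {T} = {C,G,T} (union, +1)
AE@1: {G} ∪ {A} = {A,G} (union, +1)
CX@1: {C} ∩ {C} = {C} (intersection, +0)
ACEX@1: {A,G} ∪ {C} = {A,C,G} (union, +1)
AE@2: {G} ∩ {G} = {G} (intersection, +0)
CX@2: {C} ∪ {T} = {C,T} (union, +1)
ACEX@2: {G} ∪ {C,T} = {C,G,T} (union, +1)
AE@3: {C} ∪ {A} = {A,C} (union, +1)
CX@3: {G} ∪ {A} = {A,G} (union, +1)
ACEX@3: {A,C} ∩ {A,G} = {A} (intersection, +0)
AE@4: {T} ∪ {G} = {G,T} (union, +1)
CX@4: {G} ∪ {T} = {G,T} (union, +1)
ACEX@4: {G,T} ∩ {G,T} = {G,T} (intersection, +0)
AE@5: {A} ∪ {C} = {A,C} (union, +1)
CX@5: {G} ∪ {A} = {A,G} (union, +1)
ACEX@5: {A,C} ∩ {A,G} = {A} (intersection, +0)
per-site changes: [2, 2, 2, 2, 2, 2]; total = 12

12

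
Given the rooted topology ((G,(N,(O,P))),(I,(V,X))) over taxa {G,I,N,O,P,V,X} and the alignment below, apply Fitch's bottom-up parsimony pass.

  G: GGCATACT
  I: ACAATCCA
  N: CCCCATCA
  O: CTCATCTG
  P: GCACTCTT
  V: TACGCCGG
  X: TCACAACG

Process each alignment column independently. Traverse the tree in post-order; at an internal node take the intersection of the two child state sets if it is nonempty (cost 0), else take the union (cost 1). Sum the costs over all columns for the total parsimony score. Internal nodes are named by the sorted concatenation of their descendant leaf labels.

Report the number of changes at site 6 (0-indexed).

[col 0] OP: children O:{C}, P:{G} ∪→ {C,G}; cost 1
[col 0] NOP: children N:{C}, OP:{C,G} ∩→ {C}; cost 0
[col 0] GNOP: children G:{G}, NOP:{C} ∪→ {C,G}; cost 1
[col 0] VX: children V:{T}, X:{T} ∩→ {T}; cost 0
[col 0] IVX: children I:{A}, VX:{T} ∪→ {A,T}; cost 1
[col 0] GINOPVX: children GNOP:{C,G}, IVX:{A,T} ∪→ {A,C,G,T}; cost 1
[col 1] OP: children O:{T}, P:{C} ∪→ {C,T}; cost 1
[col 1] NOP: children N:{C}, OP:{C,T} ∩→ {C}; cost 0
[col 1] GNOP: children G:{G}, NOP:{C} ∪→ {C,G}; cost 1
[col 1] VX: children V:{A}, X:{C} ∪→ {A,C}; cost 1
[col 1] IVX: children I:{C}, VX:{A,C} ∩→ {C}; cost 0
[col 1] GINOPVX: children GNOP:{C,G}, IVX:{C} ∩→ {C}; cost 0
[col 2] OP: children O:{C}, P:{A} ∪→ {A,C}; cost 1
[col 2] NOP: children N:{C}, OP:{A,C} ∩→ {C}; cost 0
[col 2] GNOP: children G:{C}, NOP:{C} ∩→ {C}; cost 0
[col 2] VX: children V:{C}, X:{A} ∪→ {A,C}; cost 1
[col 2] IVX: children I:{A}, VX:{A,C} ∩→ {A}; cost 0
[col 2] GINOPVX: children GNOP:{C}, IVX:{A} ∪→ {A,C}; cost 1
[col 3] OP: children O:{A}, P:{C} ∪→ {A,C}; cost 1
[col 3] NOP: children N:{C}, OP:{A,C} ∩→ {C}; cost 0
[col 3] GNOP: children G:{A}, NOP:{C} ∪→ {A,C}; cost 1
[col 3] VX: children V:{G}, X:{C} ∪→ {C,G}; cost 1
[col 3] IVX: children I:{A}, VX:{C,G} ∪→ {A,C,G}; cost 1
[col 3] GINOPVX: children GNOP:{A,C}, IVX:{A,C,G} ∩→ {A,C}; cost 0
[col 4] OP: children O:{T}, P:{T} ∩→ {T}; cost 0
[col 4] NOP: children N:{A}, OP:{T} ∪→ {A,T}; cost 1
[col 4] GNOP: children G:{T}, NOP:{A,T} ∩→ {T}; cost 0
[col 4] VX: children V:{C}, X:{A} ∪→ {A,C}; cost 1
[col 4] IVX: children I:{T}, VX:{A,C} ∪→ {A,C,T}; cost 1
[col 4] GINOPVX: children GNOP:{T}, IVX:{A,C,T} ∩→ {T}; cost 0
[col 5] OP: children O:{C}, P:{C} ∩→ {C}; cost 0
[col 5] NOP: children N:{T}, OP:{C} ∪→ {C,T}; cost 1
[col 5] GNOP: children G:{A}, NOP:{C,T} ∪→ {A,C,T}; cost 1
[col 5] VX: children V:{C}, X:{A} ∪→ {A,C}; cost 1
[col 5] IVX: children I:{C}, VX:{A,C} ∩→ {C}; cost 0
[col 5] GINOPVX: children GNOP:{A,C,T}, IVX:{C} ∩→ {C}; cost 0
[col 6] OP: children O:{T}, P:{T} ∩→ {T}; cost 0
[col 6] NOP: children N:{C}, OP:{T} ∪→ {C,T}; cost 1
[col 6] GNOP: children G:{C}, NOP:{C,T} ∩→ {C}; cost 0
[col 6] VX: children V:{G}, X:{C} ∪→ {C,G}; cost 1
[col 6] IVX: children I:{C}, VX:{C,G} ∩→ {C}; cost 0
[col 6] GINOPVX: children GNOP:{C}, IVX:{C} ∩→ {C}; cost 0
[col 7] OP: children O:{G}, P:{T} ∪→ {G,T}; cost 1
[col 7] NOP: children N:{A}, OP:{G,T} ∪→ {A,G,T}; cost 1
[col 7] GNOP: children G:{T}, NOP:{A,G,T} ∩→ {T}; cost 0
[col 7] VX: children V:{G}, X:{G} ∩→ {G}; cost 0
[col 7] IVX: children I:{A}, VX:{G} ∪→ {A,G}; cost 1
[col 7] GINOPVX: children GNOP:{T}, IVX:{A,G} ∪→ {A,G,T}; cost 1
per-site changes: [4, 3, 3, 4, 3, 3, 2, 4]; total = 26

2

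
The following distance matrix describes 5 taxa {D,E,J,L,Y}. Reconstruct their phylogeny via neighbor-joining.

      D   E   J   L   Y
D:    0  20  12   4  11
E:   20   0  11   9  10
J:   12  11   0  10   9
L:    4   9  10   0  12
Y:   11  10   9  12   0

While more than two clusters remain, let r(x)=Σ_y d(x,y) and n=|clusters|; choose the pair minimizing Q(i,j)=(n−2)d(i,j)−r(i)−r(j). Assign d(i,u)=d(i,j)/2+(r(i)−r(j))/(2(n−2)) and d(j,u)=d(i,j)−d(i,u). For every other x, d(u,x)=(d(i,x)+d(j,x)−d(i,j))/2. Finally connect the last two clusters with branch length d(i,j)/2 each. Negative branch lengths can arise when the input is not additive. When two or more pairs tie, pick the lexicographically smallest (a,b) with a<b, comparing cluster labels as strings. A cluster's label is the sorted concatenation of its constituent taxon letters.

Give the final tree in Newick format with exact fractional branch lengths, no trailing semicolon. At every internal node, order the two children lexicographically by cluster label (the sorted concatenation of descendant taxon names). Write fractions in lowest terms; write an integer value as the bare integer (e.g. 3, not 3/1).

iteration 1: select D,L (d=4, Q=-70); attach at lengths (4, 0); label the merged cluster DL
  updated: d(DL,E)=25/2, d(DL,J)=9, d(DL,Y)=19/2
iteration 2: select DL,J (d=9, Q=-42); attach at lengths (5, 4); label the merged cluster DJL
  updated: d(DJL,E)=29/4, d(DJL,Y)=19/4
iteration 3: select DJL,E (d=29/4, Q=-22); attach at lengths (1, 25/4); label the merged cluster DEJL
  updated: d(DEJL,Y)=15/4
iteration 4: select DEJL,Y (d=15/4); attach at lengths (15/8, 15/8); label the merged cluster DEJLY
final tree: ((((D:4,L:0):5,J:4):1,E:25/4):15/8,Y:15/8)
total length: 24

((((D:4,L:0):5,J:4):1,E:25/4):15/8,Y:15/8)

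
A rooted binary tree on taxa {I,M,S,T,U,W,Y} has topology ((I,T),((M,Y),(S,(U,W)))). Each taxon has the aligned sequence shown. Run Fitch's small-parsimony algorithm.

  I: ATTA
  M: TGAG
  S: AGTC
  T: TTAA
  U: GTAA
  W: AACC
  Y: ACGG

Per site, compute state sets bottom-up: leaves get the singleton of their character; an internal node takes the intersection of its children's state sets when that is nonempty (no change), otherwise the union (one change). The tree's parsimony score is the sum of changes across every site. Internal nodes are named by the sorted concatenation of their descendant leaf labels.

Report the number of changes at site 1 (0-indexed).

site 0, node IT: I={A} ∪ T={T} → {A,T} (+1)
site 0, node MY: M={T} ∪ Y={A} → {A,T} (+1)
site 0, node UW: U={G} ∪ W={A} → {A,G} (+1)
site 0, node SUW: S={A} ∩ UW={A,G} → {A} (+0)
site 0, node MSUWY: MY={A,T} ∩ SUW={A} → {A} (+0)
site 0, node IMSTUWY: IT={A,T} ∩ MSUWY={A} → {A} (+0)
site 1, node IT: I={T} ∩ T={T} → {T} (+0)
site 1, node MY: M={G} ∪ Y={C} → {C,G} (+1)
site 1, node UW: U={T} ∪ W={A} → {A,T} (+1)
site 1, node SUW: S={G} ∪ UW={A,T} → {A,G,T} (+1)
site 1, node MSUWY: MY={C,G} ∩ SUW={A,G,T} → {G} (+0)
site 1, node IMSTUWY: IT={T} ∪ MSUWY={G} → {G,T} (+1)
site 2, node IT: I={T} ∪ T={A} → {A,T} (+1)
site 2, node MY: M={A} ∪ Y={G} → {A,G} (+1)
site 2, node UW: U={A} ∪ W={C} → {A,C} (+1)
site 2, node SUW: S={T} ∪ UW={A,C} → {A,C,T} (+1)
site 2, node MSUWY: MY={A,G} ∩ SUW={A,C,T} → {A} (+0)
site 2, node IMSTUWY: IT={A,T} ∩ MSUWY={A} → {A} (+0)
site 3, node IT: I={A} ∩ T={A} → {A} (+0)
site 3, node MY: M={G} ∩ Y={G} → {G} (+0)
site 3, node UW: U={A} ∪ W={C} → {A,C} (+1)
site 3, node SUW: S={C} ∩ UW={A,C} → {C} (+0)
site 3, node MSUWY: MY={G} ∪ SUW={C} → {C,G} (+1)
site 3, node IMSTUWY: IT={A} ∪ MSUWY={C,G} → {A,C,G} (+1)
per-site changes: [3, 4, 4, 3]; total = 14

4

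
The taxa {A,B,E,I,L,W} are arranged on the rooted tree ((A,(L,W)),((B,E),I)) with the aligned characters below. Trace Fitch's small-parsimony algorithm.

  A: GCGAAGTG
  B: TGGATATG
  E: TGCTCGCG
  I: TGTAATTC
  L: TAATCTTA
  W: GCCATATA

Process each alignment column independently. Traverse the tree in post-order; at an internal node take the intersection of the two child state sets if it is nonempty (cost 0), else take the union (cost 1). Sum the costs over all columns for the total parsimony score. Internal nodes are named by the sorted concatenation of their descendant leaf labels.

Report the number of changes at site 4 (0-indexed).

[col 0] LW: children L:{T}, W:{G} ∪→ {G,T}; cost 1
[col 0] ALW: children A:{G}, LW:{G,T} ∩→ {G}; cost 0
[col 0] BE: children B:{T}, E:{T} ∩→ {T}; cost 0
[col 0] BEI: children BE:{T}, I:{T} ∩→ {T}; cost 0
[col 0] ABEILW: children ALW:{G}, BEI:{T} ∪→ {G,T}; cost 1
[col 1] LW: children L:{A}, W:{C} ∪→ {A,C}; cost 1
[col 1] ALW: children A:{C}, LW:{A,C} ∩→ {C}; cost 0
[col 1] BE: children B:{G}, E:{G} ∩→ {G}; cost 0
[col 1] BEI: children BE:{G}, I:{G} ∩→ {G}; cost 0
[col 1] ABEILW: children ALW:{C}, BEI:{G} ∪→ {C,G}; cost 1
[col 2] LW: children L:{A}, W:{C} ∪→ {A,C}; cost 1
[col 2] ALW: children A:{G}, LW:{A,C} ∪→ {A,C,G}; cost 1
[col 2] BE: children B:{G}, E:{C} ∪→ {C,G}; cost 1
[col 2] BEI: children BE:{C,G}, I:{T} ∪→ {C,G,T}; cost 1
[col 2] ABEILW: children ALW:{A,C,G}, BEI:{C,G,T} ∩→ {C,G}; cost 0
[col 3] LW: children L:{T}, W:{A} ∪→ {A,T}; cost 1
[col 3] ALW: children A:{A}, LW:{A,T} ∩→ {A}; cost 0
[col 3] BE: children B:{A}, E:{T} ∪→ {A,T}; cost 1
[col 3] BEI: children BE:{A,T}, I:{A} ∩→ {A}; cost 0
[col 3] ABEILW: children ALW:{A}, BEI:{A} ∩→ {A}; cost 0
[col 4] LW: children L:{C}, W:{T} ∪→ {C,T}; cost 1
[col 4] ALW: children A:{A}, LW:{C,T} ∪→ {A,C,T}; cost 1
[col 4] BE: children B:{T}, E:{C} ∪→ {C,T}; cost 1
[col 4] BEI: children BE:{C,T}, I:{A} ∪→ {A,C,T}; cost 1
[col 4] ABEILW: children ALW:{A,C,T}, BEI:{A,C,T} ∩→ {A,C,T}; cost 0
[col 5] LW: children L:{T}, W:{A} ∪→ {A,T}; cost 1
[col 5] ALW: children A:{G}, LW:{A,T} ∪→ {A,G,T}; cost 1
[col 5] BE: children B:{A}, E:{G} ∪→ {A,G}; cost 1
[col 5] BEI: children BE:{A,G}, I:{T} ∪→ {A,G,T}; cost 1
[col 5] ABEILW: children ALW:{A,G,T}, BEI:{A,G,T} ∩→ {A,G,T}; cost 0
[col 6] LW: children L:{T}, W:{T} ∩→ {T}; cost 0
[col 6] ALW: children A:{T}, LW:{T} ∩→ {T}; cost 0
[col 6] BE: children B:{T}, E:{C} ∪→ {C,T}; cost 1
[col 6] BEI: children BE:{C,T}, I:{T} ∩→ {T}; cost 0
[col 6] ABEILW: children ALW:{T}, BEI:{T} ∩→ {T}; cost 0
[col 7] LW: children L:{A}, W:{A} ∩→ {A}; cost 0
[col 7] ALW: children A:{G}, LW:{A} ∪→ {A,G}; cost 1
[col 7] BE: children B:{G}, E:{G} ∩→ {G}; cost 0
[col 7] BEI: children BE:{G}, I:{C} ∪→ {C,G}; cost 1
[col 7] ABEILW: children ALW:{A,G}, BEI:{C,G} ∩→ {G}; cost 0
per-site changes: [2, 2, 4, 2, 4, 4, 1, 2]; total = 21

4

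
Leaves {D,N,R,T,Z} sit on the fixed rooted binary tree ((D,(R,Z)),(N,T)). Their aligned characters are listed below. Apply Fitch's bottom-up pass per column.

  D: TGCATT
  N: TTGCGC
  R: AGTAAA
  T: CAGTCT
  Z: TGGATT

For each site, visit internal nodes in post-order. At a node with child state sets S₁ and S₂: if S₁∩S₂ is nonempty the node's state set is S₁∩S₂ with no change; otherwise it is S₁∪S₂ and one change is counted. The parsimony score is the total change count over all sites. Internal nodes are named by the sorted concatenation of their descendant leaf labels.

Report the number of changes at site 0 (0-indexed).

RZ@0: {A} ∪ {T} = {A,T} (union, +1)
DRZ@0: {T} ∩ {A,T} = {T} (intersection, +0)
NT@0: {T} ∪ {C} = {C,T} (union, +1)
DNRTZ@0: {T} ∩ {C,T} = {T} (intersection, +0)
RZ@1: {G} ∩ {G} = {G} (intersection, +0)
DRZ@1: {G} ∩ {G} = {G} (intersection, +0)
NT@1: {T} ∪ {A} = {A,T} (union, +1)
DNRTZ@1: {G} ∪ {A,T} = {A,G,T} (union, +1)
RZ@2: {T} ∪ {G} = {G,T} (union, +1)
DRZ@2: {C} ∪ {G,T} = {C,G,T} (union, +1)
NT@2: {G} ∩ {G} = {G} (intersection, +0)
DNRTZ@2: {C,G,T} ∩ {G} = {G} (intersection, +0)
RZ@3: {A} ∩ {A} = {A} (intersection, +0)
DRZ@3: {A} ∩ {A} = {A} (intersection, +0)
NT@3: {C} ∪ {T} = {C,T} (union, +1)
DNRTZ@3: {A} ∪ {C,T} = {A,C,T} (union, +1)
RZ@4: {A} ∪ {T} = {A,T} (union, +1)
DRZ@4: {T} ∩ {A,T} = {T} (intersection, +0)
NT@4: {G} ∪ {C} = {C,G} (union, +1)
DNRTZ@4: {T} ∪ {C,G} = {C,G,T} (union, +1)
RZ@5: {A} ∪ {T} = {A,T} (union, +1)
DRZ@5: {T} ∩ {A,T} = {T} (intersection, +0)
NT@5: {C} ∪ {T} = {C,T} (union, +1)
DNRTZ@5: {T} ∩ {C,T} = {T} (intersection, +0)
per-site changes: [2, 2, 2, 2, 3, 2]; total = 13

2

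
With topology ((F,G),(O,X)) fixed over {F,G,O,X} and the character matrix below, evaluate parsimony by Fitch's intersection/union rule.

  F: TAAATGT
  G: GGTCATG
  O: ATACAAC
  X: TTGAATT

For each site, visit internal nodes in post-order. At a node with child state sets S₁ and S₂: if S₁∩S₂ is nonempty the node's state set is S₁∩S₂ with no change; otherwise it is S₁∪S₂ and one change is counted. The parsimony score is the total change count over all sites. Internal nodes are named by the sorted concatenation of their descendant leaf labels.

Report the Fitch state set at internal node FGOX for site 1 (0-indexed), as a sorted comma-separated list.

A,G,T

site 0, node FG: F={T} ∪ G={G} → {G,T} (+1)
site 0, node OX: O={A} ∪ X={T} → {A,T} (+1)
site 0, node FGOX: FG={G,T} ∩ OX={A,T} → {T} (+0)
site 1, node FG: F={A} ∪ G={G} → {A,G} (+1)
site 1, node OX: O={T} ∩ X={T} → {T} (+0)
site 1, node FGOX: FG={A,G} ∪ OX={T} → {A,G,T} (+1)
site 2, node FG: F={A} ∪ G={T} → {A,T} (+1)
site 2, node OX: O={A} ∪ X={G} → {A,G} (+1)
site 2, node FGOX: FG={A,T} ∩ OX={A,G} → {A} (+0)
site 3, node FG: F={A} ∪ G={C} → {A,C} (+1)
site 3, node OX: O={C} ∪ X={A} → {A,C} (+1)
site 3, node FGOX: FG={A,C} ∩ OX={A,C} → {A,C} (+0)
site 4, node FG: F={T} ∪ G={A} → {A,T} (+1)
site 4, node OX: O={A} ∩ X={A} → {A} (+0)
site 4, node FGOX: FG={A,T} ∩ OX={A} → {A} (+0)
site 5, node FG: F={G} ∪ G={T} → {G,T} (+1)
site 5, node OX: O={A} ∪ X={T} → {A,T} (+1)
site 5, node FGOX: FG={G,T} ∩ OX={A,T} → {T} (+0)
site 6, node FG: F={T} ∪ G={G} → {G,T} (+1)
site 6, node OX: O={C} ∪ X={T} → {C,T} (+1)
site 6, node FGOX: FG={G,T} ∩ OX={C,T} → {T} (+0)
per-site changes: [2, 2, 2, 2, 1, 2, 2]; total = 13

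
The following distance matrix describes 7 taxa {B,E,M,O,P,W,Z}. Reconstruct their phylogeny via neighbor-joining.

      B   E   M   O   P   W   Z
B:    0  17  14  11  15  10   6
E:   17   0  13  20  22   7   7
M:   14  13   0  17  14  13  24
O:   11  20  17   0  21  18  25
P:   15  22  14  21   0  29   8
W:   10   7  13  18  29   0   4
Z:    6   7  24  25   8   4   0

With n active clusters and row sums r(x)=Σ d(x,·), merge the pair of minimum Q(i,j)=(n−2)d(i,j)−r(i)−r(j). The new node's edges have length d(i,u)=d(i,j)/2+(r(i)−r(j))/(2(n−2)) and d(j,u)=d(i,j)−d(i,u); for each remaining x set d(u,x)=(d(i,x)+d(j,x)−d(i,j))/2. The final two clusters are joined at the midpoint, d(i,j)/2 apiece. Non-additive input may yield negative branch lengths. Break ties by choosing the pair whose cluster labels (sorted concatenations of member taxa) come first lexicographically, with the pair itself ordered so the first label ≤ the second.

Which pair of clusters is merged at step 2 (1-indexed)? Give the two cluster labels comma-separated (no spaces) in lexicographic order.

1. join P+Z (d=8, Q=-143) ⇒ PZ; edges |P|=15/2, |Z|=1/2
  updated: d(B,PZ)=13/2, d(E,PZ)=21/2, d(M,PZ)=15, d(O,PZ)=19, d(PZ,W)=25/2
2. join E+W (d=7, Q=-100) ⇒ EW; edges |E|=35/8, |W|=21/8
  updated: d(B,EW)=10, d(EW,M)=19/2, d(EW,O)=31/2, d(EW,PZ)=8
3. join B+O (d=11, Q=-71) ⇒ BO; edges |B|=2, |O|=9
  updated: d(BO,EW)=29/4, d(BO,M)=10, d(BO,PZ)=29/4
4. join BO+PZ (d=29/4, Q=-161/4) ⇒ BOPZ; edges |BO|=35/16, |PZ|=81/16
  updated: d(BOPZ,EW)=4, d(BOPZ,M)=71/8
5. join BOPZ+EW (d=4, Q=-179/8) ⇒ BEOPWZ; edges |BOPZ|=27/16, |EW|=37/16
  updated: d(BEOPWZ,M)=115/16
6. join BEOPWZ+M (d=115/16) ⇒ BEMOPWZ; edges |BEOPWZ|=115/32, |M|=115/32
final tree: ((((B:2,O:9):35/16,(P:15/2,Z:1/2):81/16):27/16,(E:35/8,W:21/8):37/16):115/32,M:115/32)
total length: 711/16

E,W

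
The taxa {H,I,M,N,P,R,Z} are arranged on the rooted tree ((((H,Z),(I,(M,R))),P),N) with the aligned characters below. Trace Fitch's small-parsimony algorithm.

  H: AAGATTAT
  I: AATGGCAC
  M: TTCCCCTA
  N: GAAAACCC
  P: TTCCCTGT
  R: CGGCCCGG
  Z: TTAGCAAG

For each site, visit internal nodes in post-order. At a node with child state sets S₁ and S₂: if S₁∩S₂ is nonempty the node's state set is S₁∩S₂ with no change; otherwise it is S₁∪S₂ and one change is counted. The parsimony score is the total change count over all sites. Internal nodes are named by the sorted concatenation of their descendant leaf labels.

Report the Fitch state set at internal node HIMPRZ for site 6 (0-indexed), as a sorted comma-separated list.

site 0, node HZ: H={A} ∪ Z={T} → {A,T} (+1)
site 0, node MR: M={T} ∪ R={C} → {C,T} (+1)
site 0, node IMR: I={A} ∪ MR={C,T} → {A,C,T} (+1)
site 0, node HIMRZ: HZ={A,T} ∩ IMR={A,C,T} → {A,T} (+0)
site 0, node HIMPRZ: HIMRZ={A,T} ∩ P={T} → {T} (+0)
site 0, node HIMNPRZ: HIMPRZ={T} ∪ N={G} → {G,T} (+1)
site 1, node HZ: H={A} ∪ Z={T} → {A,T} (+1)
site 1, node MR: M={T} ∪ R={G} → {G,T} (+1)
site 1, node IMR: I={A} ∪ MR={G,T} → {A,G,T} (+1)
site 1, node HIMRZ: HZ={A,T} ∩ IMR={A,G,T} → {A,T} (+0)
site 1, node HIMPRZ: HIMRZ={A,T} ∩ P={T} → {T} (+0)
site 1, node HIMNPRZ: HIMPRZ={T} ∪ N={A} → {A,T} (+1)
site 2, node HZ: H={G} ∪ Z={A} → {A,G} (+1)
site 2, node MR: M={C} ∪ R={G} → {C,G} (+1)
site 2, node IMR: I={T} ∪ MR={C,G} → {C,G,T} (+1)
site 2, node HIMRZ: HZ={A,G} ∩ IMR={C,G,T} → {G} (+0)
site 2, node HIMPRZ: HIMRZ={G} ∪ P={C} → {C,G} (+1)
site 2, node HIMNPRZ: HIMPRZ={C,G} ∪ N={A} → {A,C,G} (+1)
site 3, node HZ: H={A} ∪ Z={G} → {A,G} (+1)
site 3, node MR: M={C} ∩ R={C} → {C} (+0)
site 3, node IMR: I={G} ∪ MR={C} → {C,G} (+1)
site 3, node HIMRZ: HZ={A,G} ∩ IMR={C,G} → {G} (+0)
site 3, node HIMPRZ: HIMRZ={G} ∪ P={C} → {C,G} (+1)
site 3, node HIMNPRZ: HIMPRZ={C,G} ∪ N={A} → {A,C,G} (+1)
site 4, node HZ: H={T} ∪ Z={C} → {C,T} (+1)
site 4, node MR: M={C} ∩ R={C} → {C} (+0)
site 4, node IMR: I={G} ∪ MR={C} → {C,G} (+1)
site 4, node HIMRZ: HZ={C,T} ∩ IMR={C,G} → {C} (+0)
site 4, node HIMPRZ: HIMRZ={C} ∩ P={C} → {C} (+0)
site 4, node HIMNPRZ: HIMPRZ={C} ∪ N={A} → {A,C} (+1)
site 5, node HZ: H={T} ∪ Z={A} → {A,T} (+1)
site 5, node MR: M={C} ∩ R={C} → {C} (+0)
site 5, node IMR: I={C} ∩ MR={C} → {C} (+0)
site 5, node HIMRZ: HZ={A,T} ∪ IMR={C} → {A,C,T} (+1)
site 5, node HIMPRZ: HIMRZ={A,C,T} ∩ P={T} → {T} (+0)
site 5, node HIMNPRZ: HIMPRZ={T} ∪ N={C} → {C,T} (+1)
site 6, node HZ: H={A} ∩ Z={A} → {A} (+0)
site 6, node MR: M={T} ∪ R={G} → {G,T} (+1)
site 6, node IMR: I={A} ∪ MR={G,T} → {A,G,T} (+1)
site 6, node HIMRZ: HZ={A} ∩ IMR={A,G,T} → {A} (+0)
site 6, node HIMPRZ: HIMRZ={A} ∪ P={G} → {A,G} (+1)
site 6, node HIMNPRZ: HIMPRZ={A,G} ∪ N={C} → {A,C,G} (+1)
site 7, node HZ: H={T} ∪ Z={G} → {G,T} (+1)
site 7, node MR: M={A} ∪ R={G} → {A,G} (+1)
site 7, node IMR: I={C} ∪ MR={A,G} → {A,C,G} (+1)
site 7, node HIMRZ: HZ={G,T} ∩ IMR={A,C,G} → {G} (+0)
site 7, node HIMPRZ: HIMRZ={G} ∪ P={T} → {G,T} (+1)
site 7, node HIMNPRZ: HIMPRZ={G,T} ∪ N={C} → {C,G,T} (+1)
per-site changes: [4, 4, 5, 4, 3, 3, 4, 5]; total = 32

A,G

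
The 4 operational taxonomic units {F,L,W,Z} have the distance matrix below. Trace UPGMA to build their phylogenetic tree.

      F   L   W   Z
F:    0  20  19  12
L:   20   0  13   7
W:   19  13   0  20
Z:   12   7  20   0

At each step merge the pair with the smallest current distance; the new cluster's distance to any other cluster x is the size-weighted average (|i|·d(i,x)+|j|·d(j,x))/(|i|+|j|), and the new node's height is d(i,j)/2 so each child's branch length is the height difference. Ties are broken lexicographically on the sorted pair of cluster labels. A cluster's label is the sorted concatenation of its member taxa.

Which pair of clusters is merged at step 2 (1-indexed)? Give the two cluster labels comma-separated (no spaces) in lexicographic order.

F,LZ

step 1: merge (L,Z) at d=7; branch lengths L→7/2, Z→7/2; new cluster LZ
  updated: d(F,LZ)=16, d(LZ,W)=33/2
step 2: merge (F,LZ) at d=16; branch lengths F→8, LZ→9/2; new cluster FLZ
  updated: d(FLZ,W)=52/3
step 3: merge (FLZ,W) at d=52/3; branch lengths FLZ→2/3, W→26/3; new cluster FLWZ
final tree: ((F:8,(L:7/2,Z:7/2):9/2):2/3,W:26/3)
total length: 173/6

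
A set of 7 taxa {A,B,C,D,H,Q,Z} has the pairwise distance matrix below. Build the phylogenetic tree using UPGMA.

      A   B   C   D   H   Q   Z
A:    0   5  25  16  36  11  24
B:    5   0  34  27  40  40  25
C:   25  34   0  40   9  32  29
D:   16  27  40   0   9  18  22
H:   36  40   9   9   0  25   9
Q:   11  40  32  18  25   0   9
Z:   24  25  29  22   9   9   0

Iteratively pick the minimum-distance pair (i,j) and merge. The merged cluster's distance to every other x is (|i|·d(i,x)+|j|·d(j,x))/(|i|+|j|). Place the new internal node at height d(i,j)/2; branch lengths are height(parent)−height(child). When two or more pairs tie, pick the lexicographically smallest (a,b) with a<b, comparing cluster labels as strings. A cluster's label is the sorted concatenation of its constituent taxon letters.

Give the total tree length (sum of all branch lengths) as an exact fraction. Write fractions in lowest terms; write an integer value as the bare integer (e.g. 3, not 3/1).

1. join A+B (d=5) ⇒ AB; edges |A|=5/2, |B|=5/2
  updated: d(AB,C)=59/2, d(AB,D)=43/2, d(AB,H)=38, d(AB,Q)=51/2, d(AB,Z)=49/2
2. join C+H (d=9) ⇒ CH; edges |C|=9/2, |H|=9/2
  updated: d(AB,CH)=135/4, d(CH,D)=49/2, d(CH,Q)=57/2, d(CH,Z)=19
3. join Q+Z (d=9) ⇒ QZ; edges |Q|=9/2, |Z|=9/2
  updated: d(AB,QZ)=25, d(CH,QZ)=95/4, d(D,QZ)=20
4. join D+QZ (d=20) ⇒ DQZ; edges |D|=10, |QZ|=11/2
  updated: d(AB,DQZ)=143/6, d(CH,DQZ)=24
5. join AB+DQZ (d=143/6) ⇒ ABDQZ; edges |AB|=113/12, |DQZ|=23/12
  updated: d(ABDQZ,CH)=279/10
6. join ABDQZ+CH (d=279/10) ⇒ ABCDHQZ; edges |ABDQZ|=61/30, |CH|=189/20
final tree: (((A:5/2,B:5/2):113/12,(D:10,(Q:9/2,Z:9/2):11/2):23/12):61/30,(C:9/2,H:9/2):189/20)
total length: 3679/60

3679/60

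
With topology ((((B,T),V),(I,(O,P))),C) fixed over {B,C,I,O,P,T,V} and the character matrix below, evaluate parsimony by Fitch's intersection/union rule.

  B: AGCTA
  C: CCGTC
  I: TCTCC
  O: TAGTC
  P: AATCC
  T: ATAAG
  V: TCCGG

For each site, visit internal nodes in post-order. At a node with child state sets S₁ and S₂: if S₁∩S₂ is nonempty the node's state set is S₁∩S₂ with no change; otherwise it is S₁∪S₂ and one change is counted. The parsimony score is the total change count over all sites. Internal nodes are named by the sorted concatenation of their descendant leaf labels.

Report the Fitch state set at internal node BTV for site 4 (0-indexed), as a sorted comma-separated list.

site 0, node BT: B={A} ∩ T={A} → {A} (+0)
site 0, node BTV: BT={A} ∪ V={T} → {A,T} (+1)
site 0, node OP: O={T} ∪ P={A} → {A,T} (+1)
site 0, node IOP: I={T} ∩ OP={A,T} → {T} (+0)
site 0, node BIOPTV: BTV={A,T} ∩ IOP={T} → {T} (+0)
site 0, node BCIOPTV: BIOPTV={T} ∪ C={C} → {C,T} (+1)
site 1, node BT: B={G} ∪ T={T} → {G,T} (+1)
site 1, node BTV: BT={G,T} ∪ V={C} → {C,G,T} (+1)
site 1, node OP: O={A} ∩ P={A} → {A} (+0)
site 1, node IOP: I={C} ∪ OP={A} → {A,C} (+1)
site 1, node BIOPTV: BTV={C,G,T} ∩ IOP={A,C} → {C} (+0)
site 1, node BCIOPTV: BIOPTV={C} ∩ C={C} → {C} (+0)
site 2, node BT: B={C} ∪ T={A} → {A,C} (+1)
site 2, node BTV: BT={A,C} ∩ V={C} → {C} (+0)
site 2, node OP: O={G} ∪ P={T} → {G,T} (+1)
site 2, node IOP: I={T} ∩ OP={G,T} → {T} (+0)
site 2, node BIOPTV: BTV={C} ∪ IOP={T} → {C,T} (+1)
site 2, node BCIOPTV: BIOPTV={C,T} ∪ C={G} → {C,G,T} (+1)
site 3, node BT: B={T} ∪ T={A} → {A,T} (+1)
site 3, node BTV: BT={A,T} ∪ V={G} → {A,G,T} (+1)
site 3, node OP: O={T} ∪ P={C} → {C,T} (+1)
site 3, node IOP: I={C} ∩ OP={C,T} → {C} (+0)
site 3, node BIOPTV: BTV={A,G,T} ∪ IOP={C} → {A,C,G,T} (+1)
site 3, node BCIOPTV: BIOPTV={A,C,G,T} ∩ C={T} → {T} (+0)
site 4, node BT: B={A} ∪ T={G} → {A,G} (+1)
site 4, node BTV: BT={A,G} ∩ V={G} → {G} (+0)
site 4, node OP: O={C} ∩ P={C} → {C} (+0)
site 4, node IOP: I={C} ∩ OP={C} → {C} (+0)
site 4, node BIOPTV: BTV={G} ∪ IOP={C} → {C,G} (+1)
site 4, node BCIOPTV: BIOPTV={C,G} ∩ C={C} → {C} (+0)
per-site changes: [3, 3, 4, 4, 2]; total = 16

G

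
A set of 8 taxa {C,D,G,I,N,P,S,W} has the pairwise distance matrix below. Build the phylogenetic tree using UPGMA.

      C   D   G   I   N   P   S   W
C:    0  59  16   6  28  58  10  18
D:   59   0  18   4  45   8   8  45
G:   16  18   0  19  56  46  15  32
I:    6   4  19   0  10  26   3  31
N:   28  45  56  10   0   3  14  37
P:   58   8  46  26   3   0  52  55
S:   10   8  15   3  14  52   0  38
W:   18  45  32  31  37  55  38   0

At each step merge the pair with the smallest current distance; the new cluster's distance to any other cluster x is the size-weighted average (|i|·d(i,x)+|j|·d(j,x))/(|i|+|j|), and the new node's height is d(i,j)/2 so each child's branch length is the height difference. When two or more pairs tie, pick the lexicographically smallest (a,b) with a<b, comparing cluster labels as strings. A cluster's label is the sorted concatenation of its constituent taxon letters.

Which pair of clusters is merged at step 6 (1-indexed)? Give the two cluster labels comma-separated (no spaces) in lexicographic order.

1. join I+S (d=3) ⇒ IS; edges |I|=3/2, |S|=3/2
  updated: d(C,IS)=8, d(D,IS)=6, d(G,IS)=17, d(IS,N)=12, d(IS,P)=39, d(IS,W)=69/2
2. join N+P (d=3) ⇒ NP; edges |N|=3/2, |P|=3/2
  updated: d(C,NP)=43, d(D,NP)=53/2, d(G,NP)=51, d(IS,NP)=51/2, d(NP,W)=46
3. join D+IS (d=6) ⇒ DIS; edges |D|=3, |IS|=3/2
  updated: d(C,DIS)=25, d(DIS,G)=52/3, d(DIS,NP)=155/6, d(DIS,W)=38
4. join C+G (d=16) ⇒ CG; edges |C|=8, |G|=8
  updated: d(CG,DIS)=127/6, d(CG,NP)=47, d(CG,W)=25
5. join CG+DIS (d=127/6) ⇒ CDGIS; edges |CG|=31/12, |DIS|=91/12
  updated: d(CDGIS,NP)=343/10, d(CDGIS,W)=164/5
6. join CDGIS+W (d=164/5) ⇒ CDGISW; edges |CDGIS|=349/60, |W|=82/5
  updated: d(CDGISW,NP)=145/4
7. join CDGISW+NP (d=145/4) ⇒ CDGINPSW; edges |CDGISW|=69/40, |NP|=133/8
final tree: ((((C:8,G:8):31/12,(D:3,(I:3/2,S:3/2):3/2):91/12):349/60,W:82/5):69/40,(N:3/2,P:3/2):133/8)
total length: 2317/30

CDGIS,W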